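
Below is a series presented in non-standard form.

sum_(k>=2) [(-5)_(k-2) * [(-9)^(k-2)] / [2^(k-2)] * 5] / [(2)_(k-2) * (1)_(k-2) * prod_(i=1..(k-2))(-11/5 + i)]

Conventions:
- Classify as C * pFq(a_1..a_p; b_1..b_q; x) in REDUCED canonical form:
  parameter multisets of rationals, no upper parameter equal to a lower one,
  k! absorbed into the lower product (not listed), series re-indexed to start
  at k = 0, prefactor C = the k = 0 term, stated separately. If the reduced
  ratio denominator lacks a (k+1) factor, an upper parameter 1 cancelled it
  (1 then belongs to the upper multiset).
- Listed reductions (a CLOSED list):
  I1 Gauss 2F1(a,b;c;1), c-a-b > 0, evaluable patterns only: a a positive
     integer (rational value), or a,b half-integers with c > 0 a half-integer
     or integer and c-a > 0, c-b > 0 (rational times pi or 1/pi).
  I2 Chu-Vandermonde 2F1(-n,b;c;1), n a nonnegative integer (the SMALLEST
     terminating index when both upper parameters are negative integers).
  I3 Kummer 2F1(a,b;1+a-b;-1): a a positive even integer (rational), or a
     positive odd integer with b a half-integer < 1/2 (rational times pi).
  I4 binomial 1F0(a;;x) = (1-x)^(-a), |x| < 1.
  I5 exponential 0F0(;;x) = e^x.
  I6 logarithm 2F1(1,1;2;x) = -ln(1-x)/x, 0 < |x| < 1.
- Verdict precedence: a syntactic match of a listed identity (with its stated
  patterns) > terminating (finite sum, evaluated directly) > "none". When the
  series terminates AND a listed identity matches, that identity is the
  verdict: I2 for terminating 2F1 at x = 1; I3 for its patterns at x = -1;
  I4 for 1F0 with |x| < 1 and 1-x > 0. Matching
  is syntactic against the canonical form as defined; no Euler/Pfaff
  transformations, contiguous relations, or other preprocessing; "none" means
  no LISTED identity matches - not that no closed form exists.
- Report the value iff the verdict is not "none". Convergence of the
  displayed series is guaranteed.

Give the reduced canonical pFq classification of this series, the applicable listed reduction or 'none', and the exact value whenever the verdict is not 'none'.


Canonical form: C = 5 times 1F2 with upper {-5}, lower {-6/5, 2}, x = -9/2. Verdict: terminating - no listed pattern fits, but -5 in the upper list cuts the series at k = 5; direct evaluation. Sum: 109553095/57344.

First insight: t_0 being 5, (1)_k (prefactor 5) is k! itself.
Step ratio: r(k) = (-9/2) * (k-5) / [(k-6/5) (k+2) (k+1)] - rational in k, leading ratio (-9/2); with t_0 = 5, classification follows.


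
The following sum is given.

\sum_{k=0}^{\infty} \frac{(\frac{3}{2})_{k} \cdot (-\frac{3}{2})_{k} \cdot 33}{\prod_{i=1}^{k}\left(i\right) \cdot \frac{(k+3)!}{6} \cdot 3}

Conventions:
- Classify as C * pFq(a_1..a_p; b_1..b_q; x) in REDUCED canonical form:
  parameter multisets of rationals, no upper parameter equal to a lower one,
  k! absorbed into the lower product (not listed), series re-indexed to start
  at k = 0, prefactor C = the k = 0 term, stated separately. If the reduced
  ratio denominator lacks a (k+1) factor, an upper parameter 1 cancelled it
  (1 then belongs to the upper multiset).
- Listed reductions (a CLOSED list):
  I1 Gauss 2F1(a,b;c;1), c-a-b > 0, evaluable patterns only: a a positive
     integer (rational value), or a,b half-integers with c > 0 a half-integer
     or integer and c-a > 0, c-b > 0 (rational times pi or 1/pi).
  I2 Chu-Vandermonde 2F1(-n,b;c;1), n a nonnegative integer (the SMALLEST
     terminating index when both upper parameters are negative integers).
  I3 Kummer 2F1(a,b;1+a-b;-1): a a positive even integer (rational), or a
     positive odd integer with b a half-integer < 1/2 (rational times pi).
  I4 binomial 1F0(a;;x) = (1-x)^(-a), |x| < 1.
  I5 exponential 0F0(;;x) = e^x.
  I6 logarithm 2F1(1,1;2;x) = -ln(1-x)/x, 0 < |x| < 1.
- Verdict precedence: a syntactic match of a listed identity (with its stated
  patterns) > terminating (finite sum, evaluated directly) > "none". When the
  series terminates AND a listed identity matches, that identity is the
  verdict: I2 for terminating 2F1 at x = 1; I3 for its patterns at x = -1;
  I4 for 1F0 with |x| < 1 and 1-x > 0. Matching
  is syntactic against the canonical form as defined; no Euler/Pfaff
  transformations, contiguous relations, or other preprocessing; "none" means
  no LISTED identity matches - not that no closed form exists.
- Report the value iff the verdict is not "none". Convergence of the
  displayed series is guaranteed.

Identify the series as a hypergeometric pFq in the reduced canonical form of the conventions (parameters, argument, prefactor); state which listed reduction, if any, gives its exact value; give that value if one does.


Prefactor 11, argument 1: 2F1 with upper {-\frac{3}{2}, \frac{3}{2}} over lower {4}. Verdict: Gauss's theorem I1 (half-integer case) fires (x = 1; upper {-\frac{3}{2}, \frac{3}{2}} half-integers, c = 4 in the evaluable pattern). Its exact value is \frac{5632}{315} / \pi.

Structural cue: x = 1 and the constant factors (C = 11) combine into one prefactor.
Consecutive-term ratio: r(k) = 1 * (k-\frac{3}{2}) (k+\frac{3}{2}) / [(k+4) (k+1)] - poly over poly, x = 1 from leading terms; C = 11 at k = 0.


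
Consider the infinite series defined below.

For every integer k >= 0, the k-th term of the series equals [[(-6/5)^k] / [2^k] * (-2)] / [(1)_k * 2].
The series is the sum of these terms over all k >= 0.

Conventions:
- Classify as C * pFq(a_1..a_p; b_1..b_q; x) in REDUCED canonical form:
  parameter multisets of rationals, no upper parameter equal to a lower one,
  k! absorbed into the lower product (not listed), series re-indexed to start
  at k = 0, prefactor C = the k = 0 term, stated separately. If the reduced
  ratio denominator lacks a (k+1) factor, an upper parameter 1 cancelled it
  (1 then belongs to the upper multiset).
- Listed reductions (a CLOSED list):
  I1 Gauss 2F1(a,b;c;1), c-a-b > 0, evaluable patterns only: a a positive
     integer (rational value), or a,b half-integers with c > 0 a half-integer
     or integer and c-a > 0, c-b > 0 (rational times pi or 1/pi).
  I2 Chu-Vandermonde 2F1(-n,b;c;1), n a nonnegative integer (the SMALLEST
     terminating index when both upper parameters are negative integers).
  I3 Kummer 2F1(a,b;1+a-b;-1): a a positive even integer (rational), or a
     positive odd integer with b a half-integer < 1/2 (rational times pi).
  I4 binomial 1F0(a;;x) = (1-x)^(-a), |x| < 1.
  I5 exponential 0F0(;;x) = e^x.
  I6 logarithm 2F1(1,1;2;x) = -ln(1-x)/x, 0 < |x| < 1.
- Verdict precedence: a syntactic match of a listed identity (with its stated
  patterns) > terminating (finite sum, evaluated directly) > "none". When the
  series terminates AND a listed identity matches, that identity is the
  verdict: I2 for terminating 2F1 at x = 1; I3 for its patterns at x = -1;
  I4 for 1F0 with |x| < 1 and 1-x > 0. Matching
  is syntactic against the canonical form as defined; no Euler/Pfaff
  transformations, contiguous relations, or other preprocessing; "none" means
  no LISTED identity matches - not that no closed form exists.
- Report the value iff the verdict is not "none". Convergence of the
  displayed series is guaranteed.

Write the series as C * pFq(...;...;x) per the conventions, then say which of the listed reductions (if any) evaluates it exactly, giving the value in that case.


The tell: x = (-3/5) and the constant factors (prefactor -1) combine into one prefactor.
Ratio: r(k) = (-3/5) * 1 / [(k+1)] - rational in k, leading ratio (-3/5); with t_0 = -1, classification follows.

Reduced: x = -3/5, 0F0, upper = {-}, lower = {-}, C = -1. Verdict: this is exponential (I5) (the 0F0 exponential series at x = -3/5). Exact value: (-1) * e^(-3/5).


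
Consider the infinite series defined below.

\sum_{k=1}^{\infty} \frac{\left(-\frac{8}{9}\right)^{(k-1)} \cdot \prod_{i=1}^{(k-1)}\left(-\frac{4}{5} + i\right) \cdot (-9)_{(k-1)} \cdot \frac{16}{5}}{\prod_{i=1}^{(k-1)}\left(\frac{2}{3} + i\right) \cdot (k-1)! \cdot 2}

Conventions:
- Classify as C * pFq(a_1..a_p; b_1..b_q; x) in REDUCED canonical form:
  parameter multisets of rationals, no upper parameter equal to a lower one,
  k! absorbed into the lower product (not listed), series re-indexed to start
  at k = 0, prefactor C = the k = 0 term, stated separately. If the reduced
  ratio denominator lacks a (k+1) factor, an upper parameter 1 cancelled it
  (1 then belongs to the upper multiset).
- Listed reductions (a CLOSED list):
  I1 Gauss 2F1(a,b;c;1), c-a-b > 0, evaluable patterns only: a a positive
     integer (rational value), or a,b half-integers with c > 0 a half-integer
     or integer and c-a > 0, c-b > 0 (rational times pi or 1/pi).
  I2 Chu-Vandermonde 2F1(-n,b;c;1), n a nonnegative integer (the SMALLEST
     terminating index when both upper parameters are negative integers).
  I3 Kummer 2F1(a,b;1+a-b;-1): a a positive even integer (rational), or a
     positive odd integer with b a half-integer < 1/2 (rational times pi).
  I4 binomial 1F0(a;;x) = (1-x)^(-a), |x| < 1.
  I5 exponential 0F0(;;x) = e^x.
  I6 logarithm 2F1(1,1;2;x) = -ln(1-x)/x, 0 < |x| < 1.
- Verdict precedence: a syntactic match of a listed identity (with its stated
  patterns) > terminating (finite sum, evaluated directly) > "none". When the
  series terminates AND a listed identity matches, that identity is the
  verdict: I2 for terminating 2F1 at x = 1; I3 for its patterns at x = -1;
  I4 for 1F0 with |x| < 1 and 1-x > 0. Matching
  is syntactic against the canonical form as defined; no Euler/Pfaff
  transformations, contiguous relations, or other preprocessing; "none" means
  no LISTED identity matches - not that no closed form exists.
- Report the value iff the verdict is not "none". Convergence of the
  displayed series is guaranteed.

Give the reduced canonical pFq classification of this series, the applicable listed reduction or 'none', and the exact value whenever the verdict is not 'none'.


x = -\frac{8}{9} here; the reduced form reads 2F1, upper {-9, \frac{1}{5}}, lower {\frac{5}{3}}, C = \frac{8}{5}. Verdict: terminating (-9 upstairs). 10 nonzero terms in all; added directly. Hence: \frac{9724998291959848}{672699462890625}.

The tell: from the first term \frac{8}{5}: the constant factors (C = 8/5, x = -8/9) combine into one prefactor.
Step ratio: r(k) = -\frac{8}{9} * (k-9) (k+\frac{1}{5}) / [(k+\frac{5}{3}) (k+1)] ; factor over Q: parameters, x = -\frac{8}{9}, and C = \frac{8}{5}.


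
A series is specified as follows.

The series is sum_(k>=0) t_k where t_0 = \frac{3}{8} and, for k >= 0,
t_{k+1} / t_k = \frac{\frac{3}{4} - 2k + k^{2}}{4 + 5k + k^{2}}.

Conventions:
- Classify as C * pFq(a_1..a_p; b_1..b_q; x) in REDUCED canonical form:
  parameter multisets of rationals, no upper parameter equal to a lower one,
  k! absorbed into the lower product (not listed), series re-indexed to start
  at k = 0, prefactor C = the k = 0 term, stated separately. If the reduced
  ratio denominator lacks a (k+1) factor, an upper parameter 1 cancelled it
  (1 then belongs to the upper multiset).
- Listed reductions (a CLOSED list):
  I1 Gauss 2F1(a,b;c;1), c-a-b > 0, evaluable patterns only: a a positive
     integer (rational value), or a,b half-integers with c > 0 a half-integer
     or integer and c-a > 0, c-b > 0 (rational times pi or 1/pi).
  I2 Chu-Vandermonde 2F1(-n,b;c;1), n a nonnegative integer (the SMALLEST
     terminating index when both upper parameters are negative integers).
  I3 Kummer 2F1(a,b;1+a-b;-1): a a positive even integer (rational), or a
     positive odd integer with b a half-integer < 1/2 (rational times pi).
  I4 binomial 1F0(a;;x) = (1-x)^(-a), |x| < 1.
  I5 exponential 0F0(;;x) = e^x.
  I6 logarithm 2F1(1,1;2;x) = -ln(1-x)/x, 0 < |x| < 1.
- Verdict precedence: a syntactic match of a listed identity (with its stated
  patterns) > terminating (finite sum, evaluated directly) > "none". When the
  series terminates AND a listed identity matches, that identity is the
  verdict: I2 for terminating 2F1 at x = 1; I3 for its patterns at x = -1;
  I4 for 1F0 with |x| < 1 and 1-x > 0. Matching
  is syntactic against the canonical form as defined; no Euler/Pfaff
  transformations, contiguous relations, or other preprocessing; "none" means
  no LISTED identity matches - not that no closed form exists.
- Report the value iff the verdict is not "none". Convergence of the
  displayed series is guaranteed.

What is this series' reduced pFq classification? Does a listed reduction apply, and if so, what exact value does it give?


Canonical form: C = \frac{3}{8} times 2F1 with upper {-\frac{3}{2}, -\frac{1}{2}}, lower {4}, x = 1. Verdict: this is Gauss (I1, half-integer pattern) (x = 1; upper {-\frac{3}{2}, -\frac{1}{2}} half-integers, c = 4 in the evaluable pattern). Its exact value is \frac{1024}{735} / \pi.

The tell: t_0 being \frac{3}{8}, the expanded ratio factors over Q; prefactor 3/8, roots give parameters.
Term ratio: r(k) = 1 * (k-\frac{3}{2}) (k-\frac{1}{2}) / [(k+4) (k+1)] - rational; roots negated = parameters, x = 1, C = \frac{3}{8}.


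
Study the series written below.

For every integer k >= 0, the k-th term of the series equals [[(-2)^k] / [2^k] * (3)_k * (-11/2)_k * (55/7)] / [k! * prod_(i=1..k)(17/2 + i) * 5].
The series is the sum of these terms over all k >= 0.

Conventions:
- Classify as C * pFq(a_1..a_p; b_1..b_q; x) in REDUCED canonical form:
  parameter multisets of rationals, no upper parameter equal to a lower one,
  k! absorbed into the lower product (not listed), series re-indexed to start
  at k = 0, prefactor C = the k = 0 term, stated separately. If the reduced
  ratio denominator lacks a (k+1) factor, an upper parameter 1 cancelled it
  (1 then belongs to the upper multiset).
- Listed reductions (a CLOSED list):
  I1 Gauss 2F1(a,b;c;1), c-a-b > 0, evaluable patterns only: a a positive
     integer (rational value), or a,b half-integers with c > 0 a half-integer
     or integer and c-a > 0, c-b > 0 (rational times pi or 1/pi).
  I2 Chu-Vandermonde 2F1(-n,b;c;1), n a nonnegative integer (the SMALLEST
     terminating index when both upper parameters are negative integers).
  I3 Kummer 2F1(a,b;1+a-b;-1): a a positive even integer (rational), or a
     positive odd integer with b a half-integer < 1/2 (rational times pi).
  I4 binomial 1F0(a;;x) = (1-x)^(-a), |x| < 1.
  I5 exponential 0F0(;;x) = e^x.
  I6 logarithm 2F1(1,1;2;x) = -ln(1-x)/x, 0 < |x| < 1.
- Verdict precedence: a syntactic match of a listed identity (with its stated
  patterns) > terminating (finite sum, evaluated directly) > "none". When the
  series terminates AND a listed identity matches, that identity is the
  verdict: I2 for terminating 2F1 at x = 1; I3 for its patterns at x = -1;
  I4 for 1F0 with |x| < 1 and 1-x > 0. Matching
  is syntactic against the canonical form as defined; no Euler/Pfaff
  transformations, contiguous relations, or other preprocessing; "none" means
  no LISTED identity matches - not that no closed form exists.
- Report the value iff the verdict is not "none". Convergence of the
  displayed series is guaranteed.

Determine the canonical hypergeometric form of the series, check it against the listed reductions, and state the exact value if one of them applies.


This is 11/7 * 2F1(-11/2, 3; 19/2; -1) in reduced canonical form. Verdict (x = -1): Kummer (I3) applies (x = -1; c = 19/2 equals 1+a-b for upper {-11/2, 3}: listed pattern). Its exact value is (1203345/458752) * pi.

Key step: from the first term 11/7: the constant factors (prefactor 11/7) combine into one prefactor.
Adjacent-term ratio: r(k) = (-1) * (k-11/2) (k+3) / [(k+19/2) (k+1)] - rational in k. x = (-1); t_0 = 11/7; negate the roots.


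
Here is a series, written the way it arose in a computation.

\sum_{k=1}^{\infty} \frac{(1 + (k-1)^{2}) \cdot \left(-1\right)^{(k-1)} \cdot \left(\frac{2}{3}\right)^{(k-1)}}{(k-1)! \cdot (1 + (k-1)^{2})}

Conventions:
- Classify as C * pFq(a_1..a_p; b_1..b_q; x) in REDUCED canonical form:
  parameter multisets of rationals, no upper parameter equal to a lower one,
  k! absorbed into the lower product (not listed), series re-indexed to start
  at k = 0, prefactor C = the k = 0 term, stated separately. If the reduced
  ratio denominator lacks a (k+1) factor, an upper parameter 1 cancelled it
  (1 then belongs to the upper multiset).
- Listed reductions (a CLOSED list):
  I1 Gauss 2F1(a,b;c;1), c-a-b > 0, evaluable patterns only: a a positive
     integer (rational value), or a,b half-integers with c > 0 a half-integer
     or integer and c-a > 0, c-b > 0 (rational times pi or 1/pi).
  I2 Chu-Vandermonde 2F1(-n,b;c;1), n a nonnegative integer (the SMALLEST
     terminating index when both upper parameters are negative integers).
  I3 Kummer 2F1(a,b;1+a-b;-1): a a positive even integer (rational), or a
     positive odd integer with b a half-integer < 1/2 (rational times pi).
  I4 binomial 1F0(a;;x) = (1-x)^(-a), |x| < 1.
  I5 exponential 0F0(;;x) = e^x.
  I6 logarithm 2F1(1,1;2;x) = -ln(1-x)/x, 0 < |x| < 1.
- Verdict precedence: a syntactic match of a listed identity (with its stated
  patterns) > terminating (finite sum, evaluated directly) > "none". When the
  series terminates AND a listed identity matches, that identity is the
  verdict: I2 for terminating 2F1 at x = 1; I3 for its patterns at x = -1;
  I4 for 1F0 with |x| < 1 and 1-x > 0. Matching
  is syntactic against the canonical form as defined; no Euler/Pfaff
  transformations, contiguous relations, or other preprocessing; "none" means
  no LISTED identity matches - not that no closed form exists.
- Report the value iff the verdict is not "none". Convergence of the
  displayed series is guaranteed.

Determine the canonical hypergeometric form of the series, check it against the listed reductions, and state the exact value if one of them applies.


Prefactor 1, argument -\frac{2}{3}: 0F0 with upper {-} over lower {-}. Verdict: this is exponential (I5) (the 0F0 exponential series at x = -\frac{2}{3}). Value: e^{-\frac{2}{3}}.

The tell: from the first term 1: the factor k^2 + 1 cancels (top and bottom), leaving prefactor 1.
Consecutive-term ratio: r(k) = -\frac{2}{3} * 1 / [(k+1)] ; factor over Q: parameters, x = -\frac{2}{3}, and C = 1.


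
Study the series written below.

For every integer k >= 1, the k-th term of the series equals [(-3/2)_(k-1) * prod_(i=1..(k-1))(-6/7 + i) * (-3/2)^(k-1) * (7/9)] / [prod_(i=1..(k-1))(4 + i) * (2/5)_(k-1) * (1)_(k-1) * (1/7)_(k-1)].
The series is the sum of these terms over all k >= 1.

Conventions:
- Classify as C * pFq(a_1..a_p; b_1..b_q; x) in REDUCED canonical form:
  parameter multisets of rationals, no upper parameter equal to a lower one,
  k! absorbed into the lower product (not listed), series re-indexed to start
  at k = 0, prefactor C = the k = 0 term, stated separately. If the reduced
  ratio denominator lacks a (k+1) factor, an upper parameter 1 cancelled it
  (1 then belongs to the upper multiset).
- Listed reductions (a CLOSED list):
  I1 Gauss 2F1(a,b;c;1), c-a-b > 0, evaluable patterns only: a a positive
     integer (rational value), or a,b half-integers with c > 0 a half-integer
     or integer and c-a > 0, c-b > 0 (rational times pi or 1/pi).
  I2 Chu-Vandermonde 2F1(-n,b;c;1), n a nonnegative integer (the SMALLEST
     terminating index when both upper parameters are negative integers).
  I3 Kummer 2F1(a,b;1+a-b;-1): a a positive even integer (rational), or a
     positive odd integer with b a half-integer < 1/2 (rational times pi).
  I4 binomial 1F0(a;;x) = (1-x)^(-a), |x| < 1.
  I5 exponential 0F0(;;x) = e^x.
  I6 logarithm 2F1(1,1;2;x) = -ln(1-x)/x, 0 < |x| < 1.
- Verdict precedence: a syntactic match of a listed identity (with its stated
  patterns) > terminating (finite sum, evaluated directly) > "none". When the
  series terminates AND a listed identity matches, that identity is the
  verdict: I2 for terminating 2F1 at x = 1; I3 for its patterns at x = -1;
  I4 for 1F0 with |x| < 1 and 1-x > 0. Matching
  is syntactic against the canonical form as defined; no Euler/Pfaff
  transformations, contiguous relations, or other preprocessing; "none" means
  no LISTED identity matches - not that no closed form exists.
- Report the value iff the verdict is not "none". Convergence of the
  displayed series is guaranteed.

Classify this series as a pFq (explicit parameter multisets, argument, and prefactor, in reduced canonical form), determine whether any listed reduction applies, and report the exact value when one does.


At argument -3/2: a 1F2 with upper {-3/2}, lower {2/5, 5}, scaled by C = 7/9. Verdict: none. Every listed pattern misses the 1F2 form at -3/2, upper {-3/2}.

The tell: with t_0 = 7/9, the parameter 1/7 appears in both the upper and lower lists and cancels.
Term ratio: r(k) = (-3/2) * (k-3/2) / [(k+2/5) (k+5) (k+1)] - poly over poly, x = (-3/2) from leading terms; C = 7/9 at k = 0.


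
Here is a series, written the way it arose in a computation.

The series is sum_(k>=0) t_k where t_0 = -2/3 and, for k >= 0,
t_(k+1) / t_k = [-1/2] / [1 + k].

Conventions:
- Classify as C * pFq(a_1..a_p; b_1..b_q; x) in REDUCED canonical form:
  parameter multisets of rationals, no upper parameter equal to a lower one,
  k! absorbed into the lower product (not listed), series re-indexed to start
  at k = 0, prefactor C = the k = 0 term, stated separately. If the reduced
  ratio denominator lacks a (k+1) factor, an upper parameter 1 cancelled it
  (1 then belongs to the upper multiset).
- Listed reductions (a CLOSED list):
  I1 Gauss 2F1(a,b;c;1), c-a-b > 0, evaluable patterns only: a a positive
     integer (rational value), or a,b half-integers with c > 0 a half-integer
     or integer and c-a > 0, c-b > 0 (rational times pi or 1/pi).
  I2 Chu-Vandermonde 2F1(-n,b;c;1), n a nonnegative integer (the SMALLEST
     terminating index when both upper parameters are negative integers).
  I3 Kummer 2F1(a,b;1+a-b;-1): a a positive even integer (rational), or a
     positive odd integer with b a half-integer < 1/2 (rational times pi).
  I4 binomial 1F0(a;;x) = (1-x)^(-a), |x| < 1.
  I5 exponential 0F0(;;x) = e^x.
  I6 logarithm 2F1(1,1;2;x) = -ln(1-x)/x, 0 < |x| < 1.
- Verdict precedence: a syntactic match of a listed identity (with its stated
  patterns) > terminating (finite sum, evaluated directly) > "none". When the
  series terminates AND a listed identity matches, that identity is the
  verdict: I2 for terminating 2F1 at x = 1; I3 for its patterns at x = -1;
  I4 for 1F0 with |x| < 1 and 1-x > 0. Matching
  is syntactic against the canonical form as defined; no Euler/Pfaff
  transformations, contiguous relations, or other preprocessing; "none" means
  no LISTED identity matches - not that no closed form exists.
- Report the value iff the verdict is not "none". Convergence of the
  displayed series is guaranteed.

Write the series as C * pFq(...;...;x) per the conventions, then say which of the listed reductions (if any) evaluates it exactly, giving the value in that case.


With C = -2/3: the canonical form is 0F0(-; -; -1/2). Verdict: exponential (I5) matches (the 0F0 exponential series at x = -1/2). Exact value: (-2/3) * e^(-1/2).

First insight: from the first term -2/3: the expanded ratio factors over Q; C = -2/3, x = -1/2, roots give parameters.
Ratio: r(k) = (-1/2) * 1 / [(k+1)] - rational in k. x = (-1/2); t_0 = -2/3; negate the roots.


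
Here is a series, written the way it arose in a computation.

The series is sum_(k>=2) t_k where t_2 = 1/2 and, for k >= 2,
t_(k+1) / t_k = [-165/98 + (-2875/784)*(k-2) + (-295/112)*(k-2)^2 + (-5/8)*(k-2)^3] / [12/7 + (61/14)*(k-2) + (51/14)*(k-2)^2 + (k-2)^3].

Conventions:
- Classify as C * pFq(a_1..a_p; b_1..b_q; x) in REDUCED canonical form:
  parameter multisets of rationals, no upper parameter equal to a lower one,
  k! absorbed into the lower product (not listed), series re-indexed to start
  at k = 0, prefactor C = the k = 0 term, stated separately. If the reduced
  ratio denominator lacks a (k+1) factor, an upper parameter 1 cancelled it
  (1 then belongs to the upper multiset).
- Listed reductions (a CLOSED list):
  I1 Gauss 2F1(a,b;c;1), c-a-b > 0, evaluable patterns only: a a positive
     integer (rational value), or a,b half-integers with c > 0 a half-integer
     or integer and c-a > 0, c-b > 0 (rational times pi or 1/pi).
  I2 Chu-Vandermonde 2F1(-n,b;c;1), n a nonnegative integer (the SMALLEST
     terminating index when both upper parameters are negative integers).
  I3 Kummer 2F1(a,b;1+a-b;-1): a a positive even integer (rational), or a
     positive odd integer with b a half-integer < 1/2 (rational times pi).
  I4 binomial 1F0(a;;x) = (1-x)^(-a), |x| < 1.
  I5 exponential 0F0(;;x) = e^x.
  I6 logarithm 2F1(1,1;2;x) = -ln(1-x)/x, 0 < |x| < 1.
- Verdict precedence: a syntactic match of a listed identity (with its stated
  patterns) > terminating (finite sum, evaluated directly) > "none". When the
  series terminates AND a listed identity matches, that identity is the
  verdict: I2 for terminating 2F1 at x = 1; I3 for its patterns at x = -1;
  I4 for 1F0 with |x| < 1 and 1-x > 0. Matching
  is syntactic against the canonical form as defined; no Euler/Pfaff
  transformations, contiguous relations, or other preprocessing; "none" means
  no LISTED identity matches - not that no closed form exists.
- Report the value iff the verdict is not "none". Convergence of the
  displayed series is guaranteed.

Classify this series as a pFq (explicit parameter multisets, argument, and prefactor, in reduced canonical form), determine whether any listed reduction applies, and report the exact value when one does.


The series (x = -5/8) is 1F0: upper {11/7}, lower {-}, prefactor 1/2. Verdict: this is the binomial series (I4) (the 1F0 binomial series: exponent -11/7, x = -5/8). Hence: (1/2) * (13/8)^(-11/7).

First insight: x = (-5/8) and the ratio is unreduced: k + 3/2 divides both sides (C = 1/2).
Adjacent-term ratio: r(k) = (-5/8) * (k+11/7) / [(k+1)] - poly over poly, x = (-5/8) from leading terms; C = 1/2 at k = 0.


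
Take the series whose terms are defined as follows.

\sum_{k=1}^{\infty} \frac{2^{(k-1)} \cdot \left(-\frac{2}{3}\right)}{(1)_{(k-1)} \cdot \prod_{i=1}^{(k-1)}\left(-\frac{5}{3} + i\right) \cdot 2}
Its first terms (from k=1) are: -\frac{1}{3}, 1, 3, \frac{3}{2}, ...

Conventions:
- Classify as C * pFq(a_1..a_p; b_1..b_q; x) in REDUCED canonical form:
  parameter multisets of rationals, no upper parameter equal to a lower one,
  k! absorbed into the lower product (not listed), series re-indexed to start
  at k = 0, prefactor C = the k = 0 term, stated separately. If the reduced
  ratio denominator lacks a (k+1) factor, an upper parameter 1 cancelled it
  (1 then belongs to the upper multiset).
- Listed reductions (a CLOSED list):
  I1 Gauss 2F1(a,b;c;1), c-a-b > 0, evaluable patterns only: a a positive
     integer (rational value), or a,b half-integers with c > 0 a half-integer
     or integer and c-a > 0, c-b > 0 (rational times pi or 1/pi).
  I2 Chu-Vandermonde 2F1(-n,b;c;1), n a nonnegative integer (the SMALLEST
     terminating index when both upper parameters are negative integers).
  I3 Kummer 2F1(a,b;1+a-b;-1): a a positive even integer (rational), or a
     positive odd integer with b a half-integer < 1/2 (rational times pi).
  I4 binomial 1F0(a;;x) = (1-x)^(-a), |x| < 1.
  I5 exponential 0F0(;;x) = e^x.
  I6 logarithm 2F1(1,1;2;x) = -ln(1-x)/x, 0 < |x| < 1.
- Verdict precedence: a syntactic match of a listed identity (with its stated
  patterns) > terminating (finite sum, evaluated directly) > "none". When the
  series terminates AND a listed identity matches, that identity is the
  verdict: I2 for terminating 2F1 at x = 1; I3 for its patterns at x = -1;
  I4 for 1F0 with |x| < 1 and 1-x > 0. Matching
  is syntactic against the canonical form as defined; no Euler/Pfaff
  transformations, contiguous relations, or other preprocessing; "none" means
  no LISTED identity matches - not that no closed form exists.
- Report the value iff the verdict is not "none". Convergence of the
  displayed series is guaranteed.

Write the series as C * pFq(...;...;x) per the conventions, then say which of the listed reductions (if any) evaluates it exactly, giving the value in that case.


With C = -\frac{1}{3}: the canonical form is 0F1(-; -\frac{2}{3}; 2). Verdict: none here - no I1-I6 shape fits x = 2 with lower {-\frac{2}{3}}.

Key step: with t_0 = -\frac{1}{3}, (1)_k (C = -1/3, x = 2) is k! itself.
Adjacent-term ratio: r(k) = 2 * 1 / [(k-\frac{2}{3}) (k+1)] - poly over poly, x = 2 from leading terms; C = -\frac{1}{3} at k = 0.


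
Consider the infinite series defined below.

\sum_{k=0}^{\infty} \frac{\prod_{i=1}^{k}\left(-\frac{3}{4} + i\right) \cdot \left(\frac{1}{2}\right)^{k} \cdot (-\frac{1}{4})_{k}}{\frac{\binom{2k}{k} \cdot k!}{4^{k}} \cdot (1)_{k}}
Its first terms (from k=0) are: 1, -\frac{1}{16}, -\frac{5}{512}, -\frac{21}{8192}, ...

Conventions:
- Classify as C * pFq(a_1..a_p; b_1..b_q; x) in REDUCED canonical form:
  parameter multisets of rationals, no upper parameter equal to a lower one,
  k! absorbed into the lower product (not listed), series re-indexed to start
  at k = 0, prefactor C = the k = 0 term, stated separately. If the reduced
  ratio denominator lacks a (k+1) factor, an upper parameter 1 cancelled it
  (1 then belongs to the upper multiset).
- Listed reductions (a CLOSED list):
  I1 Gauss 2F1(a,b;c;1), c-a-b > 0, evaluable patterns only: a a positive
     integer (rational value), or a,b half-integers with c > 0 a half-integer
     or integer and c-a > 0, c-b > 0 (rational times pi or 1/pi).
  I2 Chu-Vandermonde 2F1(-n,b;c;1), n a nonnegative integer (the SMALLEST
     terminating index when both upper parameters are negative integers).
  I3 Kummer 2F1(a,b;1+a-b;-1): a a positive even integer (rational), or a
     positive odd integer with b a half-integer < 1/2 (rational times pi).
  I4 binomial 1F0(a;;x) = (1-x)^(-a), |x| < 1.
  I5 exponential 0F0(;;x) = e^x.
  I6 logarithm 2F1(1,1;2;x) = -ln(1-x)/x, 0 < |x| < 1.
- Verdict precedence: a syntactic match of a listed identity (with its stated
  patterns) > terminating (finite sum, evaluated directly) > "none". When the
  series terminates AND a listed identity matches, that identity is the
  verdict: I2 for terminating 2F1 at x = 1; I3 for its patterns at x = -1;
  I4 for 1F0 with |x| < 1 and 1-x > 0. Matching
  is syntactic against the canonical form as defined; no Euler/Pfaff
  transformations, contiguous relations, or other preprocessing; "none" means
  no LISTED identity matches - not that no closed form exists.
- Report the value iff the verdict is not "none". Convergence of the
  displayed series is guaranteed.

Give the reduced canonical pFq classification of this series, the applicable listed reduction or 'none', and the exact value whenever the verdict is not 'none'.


x = \frac{1}{2} here; the reduced form reads 2F1, upper {-\frac{1}{4}, \frac{1}{4}}, lower {\frac{1}{2}}, C = 1. Verdict: none here - no I1-I6 shape fits x = \frac{1}{2} with lower {\frac{1}{2}}.

Key observation: x = \frac{1}{2} and (1)_k (C = 1, x = 1/2) is k! itself.
Consecutive-term ratio: r(k) = \frac{1}{2} * (k-\frac{1}{4}) (k+\frac{1}{4}) / [(k+\frac{1}{2}) (k+1)] - poly over poly, x = \frac{1}{2} from leading terms; C = 1 at k = 0.


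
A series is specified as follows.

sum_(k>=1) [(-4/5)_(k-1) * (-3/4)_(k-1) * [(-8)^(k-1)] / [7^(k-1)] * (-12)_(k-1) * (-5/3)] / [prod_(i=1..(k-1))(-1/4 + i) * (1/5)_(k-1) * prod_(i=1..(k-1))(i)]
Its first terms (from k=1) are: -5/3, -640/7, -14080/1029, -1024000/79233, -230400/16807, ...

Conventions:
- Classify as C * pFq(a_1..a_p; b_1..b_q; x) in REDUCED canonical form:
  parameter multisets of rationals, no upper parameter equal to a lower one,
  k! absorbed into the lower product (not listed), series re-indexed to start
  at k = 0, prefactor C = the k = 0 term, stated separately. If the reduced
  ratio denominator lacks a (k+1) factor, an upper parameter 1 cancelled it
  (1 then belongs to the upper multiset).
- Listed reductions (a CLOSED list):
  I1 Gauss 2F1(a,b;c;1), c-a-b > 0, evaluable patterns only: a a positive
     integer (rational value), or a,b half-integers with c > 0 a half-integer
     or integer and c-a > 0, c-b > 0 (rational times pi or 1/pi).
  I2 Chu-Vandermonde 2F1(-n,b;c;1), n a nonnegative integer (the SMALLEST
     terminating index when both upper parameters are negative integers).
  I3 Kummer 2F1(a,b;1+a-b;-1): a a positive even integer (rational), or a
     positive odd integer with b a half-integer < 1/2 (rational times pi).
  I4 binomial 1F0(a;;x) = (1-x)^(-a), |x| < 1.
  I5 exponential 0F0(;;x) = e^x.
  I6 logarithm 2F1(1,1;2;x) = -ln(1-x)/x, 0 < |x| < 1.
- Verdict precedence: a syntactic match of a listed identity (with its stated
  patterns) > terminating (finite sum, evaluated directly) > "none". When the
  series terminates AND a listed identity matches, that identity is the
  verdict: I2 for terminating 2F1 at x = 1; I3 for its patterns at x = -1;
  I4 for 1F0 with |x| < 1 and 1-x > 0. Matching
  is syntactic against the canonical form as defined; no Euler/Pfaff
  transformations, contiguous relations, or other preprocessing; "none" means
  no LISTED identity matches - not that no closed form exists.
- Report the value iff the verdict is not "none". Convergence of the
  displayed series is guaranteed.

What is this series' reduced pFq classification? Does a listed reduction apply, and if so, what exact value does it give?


Classification (C = -5/3): 3F2 with upper {-12, -4/5, -3/4}, lower {1/5, 3/4}, argument x = -8/7. Verdict: terminating - the sum ends at index 12 because -12 is a negative integer; exact evaluation follows. Its exact value is -291945543488048333967854125/1733520140833130564667291.

Structural cue: t_0 being -5/3, the product of the first k integers (prefactor -5/3) is k!.
Step ratio: r(k) = (-8/7) * (k-12) (k-4/5) (k-3/4) / [(k+1/5) (k+3/4) (k+1)] - poly over poly, x = (-8/7) from leading terms; C = -5/3 at k = 0.


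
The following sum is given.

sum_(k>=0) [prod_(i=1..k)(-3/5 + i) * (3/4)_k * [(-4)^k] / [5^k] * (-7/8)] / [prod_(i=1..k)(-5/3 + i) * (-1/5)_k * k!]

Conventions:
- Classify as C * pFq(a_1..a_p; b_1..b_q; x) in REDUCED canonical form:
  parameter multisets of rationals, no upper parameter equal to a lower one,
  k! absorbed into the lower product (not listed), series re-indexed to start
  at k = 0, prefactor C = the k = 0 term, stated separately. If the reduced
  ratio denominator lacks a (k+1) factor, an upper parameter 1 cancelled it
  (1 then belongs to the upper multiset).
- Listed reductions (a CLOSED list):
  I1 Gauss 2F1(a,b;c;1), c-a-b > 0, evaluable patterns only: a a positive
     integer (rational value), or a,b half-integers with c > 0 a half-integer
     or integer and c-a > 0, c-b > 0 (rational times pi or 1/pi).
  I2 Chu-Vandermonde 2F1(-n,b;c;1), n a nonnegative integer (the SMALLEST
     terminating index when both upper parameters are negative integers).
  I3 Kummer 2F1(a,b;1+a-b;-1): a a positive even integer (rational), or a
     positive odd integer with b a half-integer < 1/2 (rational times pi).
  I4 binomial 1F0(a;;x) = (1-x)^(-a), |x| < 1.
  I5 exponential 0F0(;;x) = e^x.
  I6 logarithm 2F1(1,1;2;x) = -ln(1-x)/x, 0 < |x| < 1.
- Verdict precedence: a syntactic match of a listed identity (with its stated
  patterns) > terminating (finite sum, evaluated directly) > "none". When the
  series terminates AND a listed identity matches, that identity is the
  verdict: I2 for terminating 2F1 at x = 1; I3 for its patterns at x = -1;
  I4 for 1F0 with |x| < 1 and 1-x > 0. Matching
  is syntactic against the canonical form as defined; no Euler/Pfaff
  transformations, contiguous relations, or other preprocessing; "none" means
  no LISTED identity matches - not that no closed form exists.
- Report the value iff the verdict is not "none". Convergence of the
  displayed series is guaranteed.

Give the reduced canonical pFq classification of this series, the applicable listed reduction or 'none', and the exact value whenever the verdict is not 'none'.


Classification (C = -7/8): 2F2 with upper {2/5, 3/4}, lower {-2/3, -1/5}, argument x = -4/5. Verdict: none - at argument -4/5 the multisets {2/5, 3/4} ; {-2/3, -1/5} match no listed identity.

Key observation: with t_0 = -7/8, the lower running product (C = -7/8, x = -4/5) is a rising factorial.
Step ratio: r(k) = (-4/5) * (k+2/5) (k+3/4) / [(k-2/3) (k-1/5) (k+1)] - poly over poly, x = (-4/5) from leading terms; C = -7/8 at k = 0.


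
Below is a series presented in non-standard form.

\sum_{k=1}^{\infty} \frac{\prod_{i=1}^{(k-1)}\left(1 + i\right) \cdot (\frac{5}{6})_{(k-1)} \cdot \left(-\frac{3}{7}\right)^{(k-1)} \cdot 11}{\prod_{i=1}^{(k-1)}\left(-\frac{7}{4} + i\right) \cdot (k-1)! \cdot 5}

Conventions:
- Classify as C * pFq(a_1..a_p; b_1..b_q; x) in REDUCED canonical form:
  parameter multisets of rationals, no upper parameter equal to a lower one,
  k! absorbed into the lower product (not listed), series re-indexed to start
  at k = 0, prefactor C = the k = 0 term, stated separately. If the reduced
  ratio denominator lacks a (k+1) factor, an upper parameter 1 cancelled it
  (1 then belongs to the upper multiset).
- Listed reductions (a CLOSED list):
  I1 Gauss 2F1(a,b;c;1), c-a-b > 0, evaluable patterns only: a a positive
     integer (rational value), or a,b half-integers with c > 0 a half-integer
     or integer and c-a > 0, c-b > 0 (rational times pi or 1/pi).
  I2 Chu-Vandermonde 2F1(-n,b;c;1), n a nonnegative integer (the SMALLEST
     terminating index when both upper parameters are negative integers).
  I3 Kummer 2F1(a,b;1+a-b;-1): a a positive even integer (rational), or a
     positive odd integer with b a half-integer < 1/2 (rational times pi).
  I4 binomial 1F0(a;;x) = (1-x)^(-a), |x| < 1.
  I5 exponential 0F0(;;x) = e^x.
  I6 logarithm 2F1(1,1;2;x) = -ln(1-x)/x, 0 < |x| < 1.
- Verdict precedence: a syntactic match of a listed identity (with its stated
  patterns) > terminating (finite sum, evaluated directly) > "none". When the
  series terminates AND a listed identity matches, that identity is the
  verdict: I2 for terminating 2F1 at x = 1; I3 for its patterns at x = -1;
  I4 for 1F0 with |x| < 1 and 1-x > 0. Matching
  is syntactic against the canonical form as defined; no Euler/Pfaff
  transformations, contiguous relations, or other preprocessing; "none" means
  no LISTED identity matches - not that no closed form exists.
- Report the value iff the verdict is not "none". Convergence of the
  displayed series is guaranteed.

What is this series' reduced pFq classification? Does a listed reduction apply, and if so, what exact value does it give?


First insight: t_0 being \frac{11}{5}, the constant factors (C = 11/5, x = -3/7) combine into one prefactor.
Term ratio: r(k) = -\frac{3}{7} * (k+\frac{5}{6}) (k+2) / [(k-\frac{3}{4}) (k+1)] ; factor over Q: parameters, x = -\frac{3}{7}, and C = \frac{11}{5}.

Reduced: x = -\frac{3}{7}, 2F1, upper = {\frac{5}{6}, 2}, lower = {-\frac{3}{4}}, C = \frac{11}{5}. Verdict: none. Every listed pattern misses the 2F1 form at -\frac{3}{7}, upper {\frac{5}{6}, 2}.


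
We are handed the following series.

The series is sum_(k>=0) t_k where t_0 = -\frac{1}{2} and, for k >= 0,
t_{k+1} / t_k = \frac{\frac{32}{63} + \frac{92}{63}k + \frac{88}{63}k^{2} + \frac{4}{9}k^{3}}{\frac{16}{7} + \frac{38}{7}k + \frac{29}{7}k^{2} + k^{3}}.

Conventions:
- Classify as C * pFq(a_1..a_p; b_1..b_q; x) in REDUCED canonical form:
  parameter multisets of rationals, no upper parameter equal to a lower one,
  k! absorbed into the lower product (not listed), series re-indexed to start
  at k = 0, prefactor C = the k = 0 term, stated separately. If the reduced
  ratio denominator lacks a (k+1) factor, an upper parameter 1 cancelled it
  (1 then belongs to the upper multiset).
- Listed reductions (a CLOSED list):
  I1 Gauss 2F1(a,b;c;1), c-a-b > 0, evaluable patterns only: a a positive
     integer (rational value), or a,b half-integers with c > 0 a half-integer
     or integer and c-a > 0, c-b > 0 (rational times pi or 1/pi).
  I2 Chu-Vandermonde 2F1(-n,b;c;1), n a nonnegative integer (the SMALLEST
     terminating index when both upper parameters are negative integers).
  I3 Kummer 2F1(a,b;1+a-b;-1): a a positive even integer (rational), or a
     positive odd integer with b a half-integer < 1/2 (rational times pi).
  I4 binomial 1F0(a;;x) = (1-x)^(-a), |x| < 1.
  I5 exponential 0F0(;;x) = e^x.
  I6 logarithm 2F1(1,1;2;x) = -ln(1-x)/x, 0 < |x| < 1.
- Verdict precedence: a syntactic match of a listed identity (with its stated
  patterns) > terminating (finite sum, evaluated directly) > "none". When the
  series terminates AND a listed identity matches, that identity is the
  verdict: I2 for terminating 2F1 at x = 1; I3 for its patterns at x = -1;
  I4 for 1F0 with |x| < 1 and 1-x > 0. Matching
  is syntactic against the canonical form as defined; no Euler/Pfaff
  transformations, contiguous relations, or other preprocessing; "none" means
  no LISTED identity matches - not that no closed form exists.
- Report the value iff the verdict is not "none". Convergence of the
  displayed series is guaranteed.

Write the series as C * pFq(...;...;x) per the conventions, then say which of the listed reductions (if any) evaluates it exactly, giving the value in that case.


At argument \frac{4}{9}: a 2F1 with upper {1, 1}, lower {2}, scaled by C = -\frac{1}{2}. Verdict: this is logarithm (I6) (the logarithm: parameters (1,1;2), x = \frac{4}{9}). Exact value: \frac{9}{8} \cdot \ln\left(\frac{5}{9}\right).

Key observation: from the first term -\frac{1}{2}: the parameter 8/7 appears in both the upper and lower lists and cancels.
Consecutive-term ratio: r(k) = \frac{4}{9} * (k+1) (k+1) / [(k+2) (k+1)] - rational in k. x = \frac{4}{9}; t_0 = -\frac{1}{2}; negate the roots.
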